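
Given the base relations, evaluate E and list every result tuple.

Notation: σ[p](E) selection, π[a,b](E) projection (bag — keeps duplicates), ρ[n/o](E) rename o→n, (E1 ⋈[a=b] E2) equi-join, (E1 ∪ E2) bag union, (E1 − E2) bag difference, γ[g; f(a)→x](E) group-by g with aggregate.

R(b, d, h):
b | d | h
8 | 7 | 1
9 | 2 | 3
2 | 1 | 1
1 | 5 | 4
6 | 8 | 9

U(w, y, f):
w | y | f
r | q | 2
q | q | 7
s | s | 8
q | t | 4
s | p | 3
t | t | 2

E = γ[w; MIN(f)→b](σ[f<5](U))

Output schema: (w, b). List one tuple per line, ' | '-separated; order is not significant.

Per-node cardinality:
  U → 6
  σ[f<5](U) → 4
  γ[w; MIN(f)→b](σ[f<5](U)) → 4

== RESULT ==
w | b
q | 4
r | 2
s | 3
t | 2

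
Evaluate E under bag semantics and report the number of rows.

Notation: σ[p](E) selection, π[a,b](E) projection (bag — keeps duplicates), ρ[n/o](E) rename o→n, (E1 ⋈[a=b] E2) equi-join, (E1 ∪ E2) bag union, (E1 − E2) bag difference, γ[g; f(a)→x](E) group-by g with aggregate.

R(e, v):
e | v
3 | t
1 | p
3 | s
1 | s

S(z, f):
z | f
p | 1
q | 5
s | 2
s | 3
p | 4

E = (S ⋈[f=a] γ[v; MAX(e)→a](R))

Per-node cardinality:
  S → 5
  R → 4
  γ[v; MAX(e)→a](R) → 3
  (S ⋈[f=a] γ[v; MAX(e)→a](R)) → 3

|E| = 3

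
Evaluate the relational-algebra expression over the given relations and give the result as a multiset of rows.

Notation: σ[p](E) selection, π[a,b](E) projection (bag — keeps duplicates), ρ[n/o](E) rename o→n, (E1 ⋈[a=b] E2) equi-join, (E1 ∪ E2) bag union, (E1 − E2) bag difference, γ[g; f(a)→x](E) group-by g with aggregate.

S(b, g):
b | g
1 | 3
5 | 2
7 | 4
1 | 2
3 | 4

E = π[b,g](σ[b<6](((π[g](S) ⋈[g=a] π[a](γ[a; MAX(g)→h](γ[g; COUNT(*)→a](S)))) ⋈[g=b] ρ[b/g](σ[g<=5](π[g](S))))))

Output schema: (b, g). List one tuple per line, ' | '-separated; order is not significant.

Row counts bottom-up:
  S → 5
  π[g](S) → 5
  S → 5
  γ[g; COUNT(*)→a](S) → 3
  γ[a; MAX(g)→h](γ[g; COUNT(*)→a](S)) → 2
  π[a](γ[a; MAX(g)→h](γ[g; COUNT(*)→a](S))) → 2
  (π[g](S) ⋈[g=a] π[a](γ[a; MAX(g)→h](γ[g; COUNT(*)→a](S)))) → 2
  S → 5
  π[g](S) → 5
  σ[g<=5](π[g](S)) → 5
  ρ[b/g](σ[g<=5](π[g](S))) → 5
  ((π[g](S) ⋈[g=a] π[a](γ[a; MAX(g)→h](γ[g; COUNT(*)→a](S)))) ⋈[g=b] ρ[b/g](σ[g<=5](π[g](S)))) → 4
  σ[b<6](((π[g](S) ⋈[g=a] π[a](γ[a; MAX(g)→h](γ[g; COUNT(*)→a](S)))) ⋈[g=b] ρ[b/g](σ[g<=5](π[g](S))))) → 4
  π[b,g](σ[b<6](((π[g](S) ⋈[g=a] π[a](γ[a; MAX(g)→h](γ[g; COUNT(*)→a](S)))) ⋈[g=b] ρ[b/g](σ[g<=5](π[g](S)))))) → 4

== RESULT ==
b | g
2 | 2
2 | 2
2 | 2
2 | 2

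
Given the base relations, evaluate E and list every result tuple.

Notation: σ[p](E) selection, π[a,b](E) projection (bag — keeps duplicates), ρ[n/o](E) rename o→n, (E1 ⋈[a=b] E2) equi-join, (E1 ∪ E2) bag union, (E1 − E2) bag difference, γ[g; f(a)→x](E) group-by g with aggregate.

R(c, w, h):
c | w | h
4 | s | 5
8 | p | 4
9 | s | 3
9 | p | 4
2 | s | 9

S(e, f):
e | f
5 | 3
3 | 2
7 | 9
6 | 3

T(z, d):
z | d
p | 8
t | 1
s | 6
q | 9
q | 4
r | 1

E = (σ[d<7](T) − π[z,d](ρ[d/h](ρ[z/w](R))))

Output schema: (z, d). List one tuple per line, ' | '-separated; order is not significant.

Subexpression sizes:
  T → 6
  σ[d<7](T) → 4
  R → 5
  ρ[z/w](R) → 5
  ρ[d/h](ρ[z/w](R)) → 5
  π[z,d](ρ[d/h](ρ[z/w](R))) → 5
  (σ[d<7](T) − π[z,d](ρ[d/h](ρ[z/w](R)))) → 4

== RESULT ==
z | d
q | 4
r | 1
s | 6
t | 1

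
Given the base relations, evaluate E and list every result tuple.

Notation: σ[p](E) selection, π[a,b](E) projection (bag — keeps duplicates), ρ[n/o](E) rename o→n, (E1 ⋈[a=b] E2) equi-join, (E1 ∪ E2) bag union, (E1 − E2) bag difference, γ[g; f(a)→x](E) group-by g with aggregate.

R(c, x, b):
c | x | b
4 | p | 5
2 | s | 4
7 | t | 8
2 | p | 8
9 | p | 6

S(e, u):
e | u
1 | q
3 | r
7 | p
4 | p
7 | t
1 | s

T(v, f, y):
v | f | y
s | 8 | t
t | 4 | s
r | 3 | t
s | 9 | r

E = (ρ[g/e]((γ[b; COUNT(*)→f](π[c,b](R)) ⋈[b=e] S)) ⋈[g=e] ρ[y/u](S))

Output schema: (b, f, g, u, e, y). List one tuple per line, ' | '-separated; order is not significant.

Row counts bottom-up:
  R → 5
  π[c,b](R) → 5
  γ[b; COUNT(*)→f](π[c,b](R)) → 4
  S → 6
  (γ[b; COUNT(*)→f](π[c,b](R)) ⋈[b=e] S) → 1
  ρ[g/e]((γ[b; COUNT(*)→f](π[c,b](R)) ⋈[b=e] S)) → 1
  S → 6
  ρ[y/u](S) → 6
  (ρ[g/e]((γ[b; COUNT(*)→f](π[c,b](R)) ⋈[b=e] S)) ⋈[g=e] ρ[y/u](S)) → 1

== RESULT ==
b | f | g | u | e | y
4 | 1 | 4 | p | 4 | p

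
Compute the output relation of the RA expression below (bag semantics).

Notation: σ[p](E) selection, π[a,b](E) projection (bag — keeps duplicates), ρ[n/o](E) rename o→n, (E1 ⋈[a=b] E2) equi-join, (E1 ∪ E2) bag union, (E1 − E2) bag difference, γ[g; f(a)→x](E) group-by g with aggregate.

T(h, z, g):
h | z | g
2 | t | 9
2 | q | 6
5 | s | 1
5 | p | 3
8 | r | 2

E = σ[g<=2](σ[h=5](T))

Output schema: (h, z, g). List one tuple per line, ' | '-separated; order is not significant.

Row counts bottom-up:
  T → 5
  σ[h=5](T) → 2
  σ[g<=2](σ[h=5](T)) → 1

== RESULT ==
h | z | g
5 | s | 1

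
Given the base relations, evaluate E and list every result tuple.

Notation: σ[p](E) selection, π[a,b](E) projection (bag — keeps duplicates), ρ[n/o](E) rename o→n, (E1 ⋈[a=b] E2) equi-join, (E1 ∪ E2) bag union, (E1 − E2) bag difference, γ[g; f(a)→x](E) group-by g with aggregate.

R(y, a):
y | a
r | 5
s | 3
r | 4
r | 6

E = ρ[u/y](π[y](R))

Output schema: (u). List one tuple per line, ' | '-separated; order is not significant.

Row counts bottom-up:
  R → 4
  π[y](R) → 4
  ρ[u/y](π[y](R)) → 4

== RESULT ==
u
r
r
r
s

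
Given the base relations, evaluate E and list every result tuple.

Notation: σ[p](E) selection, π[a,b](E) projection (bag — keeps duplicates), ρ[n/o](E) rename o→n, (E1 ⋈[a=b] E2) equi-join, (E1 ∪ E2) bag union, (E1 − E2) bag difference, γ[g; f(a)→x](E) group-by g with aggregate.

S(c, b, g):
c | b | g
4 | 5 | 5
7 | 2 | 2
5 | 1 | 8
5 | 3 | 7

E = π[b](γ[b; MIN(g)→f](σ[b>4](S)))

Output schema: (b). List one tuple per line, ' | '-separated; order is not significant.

Subexpression sizes:
  S → 4
  σ[b>4](S) → 1
  γ[b; MIN(g)→f](σ[b>4](S)) → 1
  π[b](γ[b; MIN(g)→f](σ[b>4](S))) → 1

== RESULT ==
b
5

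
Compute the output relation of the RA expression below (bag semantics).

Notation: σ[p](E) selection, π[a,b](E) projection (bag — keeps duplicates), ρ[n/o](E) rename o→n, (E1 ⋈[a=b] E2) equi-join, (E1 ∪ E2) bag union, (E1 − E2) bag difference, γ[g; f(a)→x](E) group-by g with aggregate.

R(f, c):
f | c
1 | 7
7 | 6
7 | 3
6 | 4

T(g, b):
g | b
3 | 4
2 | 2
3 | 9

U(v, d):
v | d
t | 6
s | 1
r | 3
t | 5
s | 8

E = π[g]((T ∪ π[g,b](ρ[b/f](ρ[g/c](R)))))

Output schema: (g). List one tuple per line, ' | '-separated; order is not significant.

Row counts bottom-up:
  T → 3
  R → 4
  ρ[g/c](R) → 4
  ρ[b/f](ρ[g/c](R)) → 4
  π[g,b](ρ[b/f](ρ[g/c](R))) → 4
  (T ∪ π[g,b](ρ[b/f](ρ[g/c](R)))) → 7
  π[g]((T ∪ π[g,b](ρ[b/f](ρ[g/c](R))))) → 7

== RESULT ==
g
2
3
3
3
4
6
7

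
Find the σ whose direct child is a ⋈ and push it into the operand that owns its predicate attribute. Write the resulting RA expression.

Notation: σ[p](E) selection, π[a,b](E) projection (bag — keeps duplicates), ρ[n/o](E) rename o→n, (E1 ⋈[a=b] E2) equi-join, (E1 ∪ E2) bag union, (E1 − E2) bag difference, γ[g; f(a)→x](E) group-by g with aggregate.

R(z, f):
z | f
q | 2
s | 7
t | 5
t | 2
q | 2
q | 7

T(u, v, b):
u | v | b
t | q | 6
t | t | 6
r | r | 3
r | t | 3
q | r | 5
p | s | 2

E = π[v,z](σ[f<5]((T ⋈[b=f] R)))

σ filters on f, owned by the right side.
E' = π[v,z]((T ⋈[b=f] σ[f<5](R)))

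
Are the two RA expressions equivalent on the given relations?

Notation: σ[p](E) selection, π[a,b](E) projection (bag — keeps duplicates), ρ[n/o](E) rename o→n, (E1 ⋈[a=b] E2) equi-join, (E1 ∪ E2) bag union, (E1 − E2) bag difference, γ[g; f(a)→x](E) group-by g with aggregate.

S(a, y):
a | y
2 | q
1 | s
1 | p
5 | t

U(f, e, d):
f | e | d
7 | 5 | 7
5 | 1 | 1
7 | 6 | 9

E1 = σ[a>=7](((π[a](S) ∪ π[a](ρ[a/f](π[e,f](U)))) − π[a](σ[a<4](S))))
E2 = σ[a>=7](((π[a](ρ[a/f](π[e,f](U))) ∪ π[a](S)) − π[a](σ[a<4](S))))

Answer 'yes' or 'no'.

E1 subexpression sizes:
  S → 4
  π[a](S) → 4
  U → 3
  π[e,f](U) → 3
  ρ[a/f](π[e,f](U)) → 3
  π[a](ρ[a/f](π[e,f](U))) → 3
  (π[a](S) ∪ π[a](ρ[a/f](π[e,f](U)))) → 7
  S → 4
  σ[a<4](S) → 3
  π[a](σ[a<4](S)) → 3
  ((π[a](S) ∪ π[a](ρ[a/f](π[e,f](U)))) − π[a](σ[a<4](S))) → 4
  σ[a>=7](((π[a](S) ∪ π[a](ρ[a/f](π[e,f](U)))) − π[a](σ[a<4](S)))) → 2
E2 subexpression sizes:
  U → 3
  π[e,f](U) → 3
  ρ[a/f](π[e,f](U)) → 3
  π[a](ρ[a/f](π[e,f](U))) → 3
  S → 4
  π[a](S) → 4
  (π[a](ρ[a/f](π[e,f](U))) ∪ π[a](S)) → 7
  S → 4
  σ[a<4](S) → 3
  π[a](σ[a<4](S)) → 3
  ((π[a](ρ[a/f](π[e,f](U))) ∪ π[a](S)) − π[a](σ[a<4](S))) → 4
  σ[a>=7](((π[a](ρ[a/f](π[e,f](U))) ∪ π[a](S)) − π[a](σ[a<4](S)))) → 2

E1 and E2 produce the same multiset:
a
7
7

yes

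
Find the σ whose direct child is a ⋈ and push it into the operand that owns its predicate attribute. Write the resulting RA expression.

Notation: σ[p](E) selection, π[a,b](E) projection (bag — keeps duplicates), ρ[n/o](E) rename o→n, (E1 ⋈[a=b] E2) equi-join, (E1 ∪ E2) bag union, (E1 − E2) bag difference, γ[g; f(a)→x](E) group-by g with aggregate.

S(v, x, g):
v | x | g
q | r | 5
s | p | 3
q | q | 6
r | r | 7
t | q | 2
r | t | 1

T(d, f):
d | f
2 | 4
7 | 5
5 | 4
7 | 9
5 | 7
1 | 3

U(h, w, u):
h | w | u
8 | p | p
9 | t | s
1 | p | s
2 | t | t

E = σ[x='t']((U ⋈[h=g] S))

σ filters on x, owned by the right side.
E' = (U ⋈[h=g] σ[x='t'](S))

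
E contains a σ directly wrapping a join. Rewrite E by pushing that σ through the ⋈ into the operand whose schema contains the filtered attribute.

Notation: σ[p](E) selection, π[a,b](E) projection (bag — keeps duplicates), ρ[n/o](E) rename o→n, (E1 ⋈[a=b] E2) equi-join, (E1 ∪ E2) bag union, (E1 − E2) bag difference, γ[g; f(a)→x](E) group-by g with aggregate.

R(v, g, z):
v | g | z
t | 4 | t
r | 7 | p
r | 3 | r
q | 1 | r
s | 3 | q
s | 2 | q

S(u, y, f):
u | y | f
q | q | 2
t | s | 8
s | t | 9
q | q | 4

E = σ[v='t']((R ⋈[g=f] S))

σ filters on v, owned by the left side.
E' = (σ[v='t'](R) ⋈[g=f] S)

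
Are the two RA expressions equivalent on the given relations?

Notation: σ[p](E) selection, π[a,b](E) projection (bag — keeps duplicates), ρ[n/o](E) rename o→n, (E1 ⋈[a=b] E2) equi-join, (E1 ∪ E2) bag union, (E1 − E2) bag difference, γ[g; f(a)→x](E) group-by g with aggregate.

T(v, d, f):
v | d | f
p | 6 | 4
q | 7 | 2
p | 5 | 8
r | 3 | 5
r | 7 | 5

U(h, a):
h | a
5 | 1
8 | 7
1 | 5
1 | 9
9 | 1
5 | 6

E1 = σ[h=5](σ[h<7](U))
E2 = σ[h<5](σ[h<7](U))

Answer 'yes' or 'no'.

E1 subexpression sizes:
  U → 6
  σ[h<7](U) → 4
  σ[h=5](σ[h<7](U)) → 2
E2 subexpression sizes:
  U → 6
  σ[h<7](U) → 4
  σ[h<5](σ[h<7](U)) → 2

E1 result:
h | a
5 | 1
5 | 6
E2 result:
h | a
1 | 5
1 | 9
Witness: (1, 9) appears 0× in E1 but 1× in E2.

no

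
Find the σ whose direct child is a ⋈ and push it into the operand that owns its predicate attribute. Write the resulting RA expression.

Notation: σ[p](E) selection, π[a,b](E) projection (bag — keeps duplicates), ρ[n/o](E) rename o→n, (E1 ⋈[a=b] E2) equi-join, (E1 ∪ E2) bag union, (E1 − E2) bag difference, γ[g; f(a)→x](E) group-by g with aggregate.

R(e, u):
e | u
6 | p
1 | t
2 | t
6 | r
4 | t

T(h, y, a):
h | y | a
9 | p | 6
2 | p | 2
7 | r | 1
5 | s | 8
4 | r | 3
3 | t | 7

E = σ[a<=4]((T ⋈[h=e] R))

σ filters on a, owned by the left side.
E' = (σ[a<=4](T) ⋈[h=e] R)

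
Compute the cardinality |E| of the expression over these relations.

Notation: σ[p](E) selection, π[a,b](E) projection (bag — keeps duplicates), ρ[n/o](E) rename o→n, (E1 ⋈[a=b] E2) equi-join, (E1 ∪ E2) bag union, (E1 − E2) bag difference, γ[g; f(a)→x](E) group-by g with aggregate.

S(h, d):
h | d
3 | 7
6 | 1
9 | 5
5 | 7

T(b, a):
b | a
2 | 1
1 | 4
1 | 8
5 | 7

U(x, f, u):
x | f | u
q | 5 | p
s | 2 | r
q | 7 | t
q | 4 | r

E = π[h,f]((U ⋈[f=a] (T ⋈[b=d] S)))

Subexpression sizes:
  U → 4
  T → 4
  S → 4
  (T ⋈[b=d] S) → 3
  (U ⋈[f=a] (T ⋈[b=d] S)) → 2
  π[h,f]((U ⋈[f=a] (T ⋈[b=d] S))) → 2

|E| = 2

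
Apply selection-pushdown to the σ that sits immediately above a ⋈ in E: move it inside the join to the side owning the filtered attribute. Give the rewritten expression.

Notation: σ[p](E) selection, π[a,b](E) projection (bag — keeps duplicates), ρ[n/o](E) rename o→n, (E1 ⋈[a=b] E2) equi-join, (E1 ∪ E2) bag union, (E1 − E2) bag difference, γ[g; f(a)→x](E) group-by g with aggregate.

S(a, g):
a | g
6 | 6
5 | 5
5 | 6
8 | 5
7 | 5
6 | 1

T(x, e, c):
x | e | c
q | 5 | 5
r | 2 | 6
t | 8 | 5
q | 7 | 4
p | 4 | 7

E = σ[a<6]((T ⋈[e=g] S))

σ filters on a, owned by the right side.
E' = (T ⋈[e=g] σ[a<6](S))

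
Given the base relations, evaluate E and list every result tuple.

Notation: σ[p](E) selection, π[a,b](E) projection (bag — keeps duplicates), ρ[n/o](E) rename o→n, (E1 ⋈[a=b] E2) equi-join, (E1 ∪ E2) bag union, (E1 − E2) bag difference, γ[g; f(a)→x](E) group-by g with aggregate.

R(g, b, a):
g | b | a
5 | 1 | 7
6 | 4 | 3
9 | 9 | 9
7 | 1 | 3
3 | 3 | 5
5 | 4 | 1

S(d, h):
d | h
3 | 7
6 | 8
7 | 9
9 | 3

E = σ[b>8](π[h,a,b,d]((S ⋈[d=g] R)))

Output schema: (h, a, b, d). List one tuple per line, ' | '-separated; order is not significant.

Row counts bottom-up:
  S → 4
  R → 6
  (S ⋈[d=g] R) → 4
  π[h,a,b,d]((S ⋈[d=g] R)) → 4
  σ[b>8](π[h,a,b,d]((S ⋈[d=g] R))) → 1

== RESULT ==
h | a | b | d
3 | 9 | 9 | 9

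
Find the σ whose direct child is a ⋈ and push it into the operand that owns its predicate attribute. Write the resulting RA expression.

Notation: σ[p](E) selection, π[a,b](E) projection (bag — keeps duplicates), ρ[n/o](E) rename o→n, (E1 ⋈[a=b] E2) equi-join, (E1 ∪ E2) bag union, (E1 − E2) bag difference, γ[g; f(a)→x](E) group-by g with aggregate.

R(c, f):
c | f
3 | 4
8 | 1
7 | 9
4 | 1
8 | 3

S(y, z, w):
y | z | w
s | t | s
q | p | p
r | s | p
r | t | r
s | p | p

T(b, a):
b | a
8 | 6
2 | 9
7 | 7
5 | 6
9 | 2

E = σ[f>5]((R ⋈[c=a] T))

σ filters on f, owned by the left side.
E' = (σ[f>5](R) ⋈[c=a] T)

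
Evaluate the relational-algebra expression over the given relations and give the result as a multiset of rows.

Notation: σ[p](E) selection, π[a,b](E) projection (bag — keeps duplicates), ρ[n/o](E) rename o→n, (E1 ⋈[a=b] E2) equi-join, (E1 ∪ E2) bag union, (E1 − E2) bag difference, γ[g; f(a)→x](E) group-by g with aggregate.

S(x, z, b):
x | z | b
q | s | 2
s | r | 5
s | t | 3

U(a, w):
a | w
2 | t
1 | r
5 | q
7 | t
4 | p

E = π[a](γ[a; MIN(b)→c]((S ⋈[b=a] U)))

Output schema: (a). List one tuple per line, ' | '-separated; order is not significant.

Stepwise |·|:
  S → 3
  U → 5
  (S ⋈[b=a] U) → 2
  γ[a; MIN(b)→c]((S ⋈[b=a] U)) → 2
  π[a](γ[a; MIN(b)→c]((S ⋈[b=a] U))) → 2

== RESULT ==
a
2
5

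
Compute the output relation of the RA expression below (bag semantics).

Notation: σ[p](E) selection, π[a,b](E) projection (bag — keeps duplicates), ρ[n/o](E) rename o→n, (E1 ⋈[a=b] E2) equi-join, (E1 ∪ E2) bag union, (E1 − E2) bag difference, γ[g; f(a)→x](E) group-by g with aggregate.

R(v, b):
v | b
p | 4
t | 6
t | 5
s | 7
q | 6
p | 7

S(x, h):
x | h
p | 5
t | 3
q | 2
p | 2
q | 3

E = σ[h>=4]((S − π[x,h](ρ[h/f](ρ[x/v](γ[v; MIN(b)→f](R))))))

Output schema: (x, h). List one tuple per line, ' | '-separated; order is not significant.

Subexpression sizes:
  S → 5
  R → 6
  γ[v; MIN(b)→f](R) → 4
  ρ[x/v](γ[v; MIN(b)→f](R)) → 4
  ρ[h/f](ρ[x/v](γ[v; MIN(b)→f](R))) → 4
  π[x,h](ρ[h/f](ρ[x/v](γ[v; MIN(b)→f](R)))) → 4
  (S − π[x,h](ρ[h/f](ρ[x/v](γ[v; MIN(b)→f](R))))) → 5
  σ[h>=4]((S − π[x,h](ρ[h/f](ρ[x/v](γ[v; MIN(b)→f](R)))))) → 1

== RESULT ==
x | h
p | 5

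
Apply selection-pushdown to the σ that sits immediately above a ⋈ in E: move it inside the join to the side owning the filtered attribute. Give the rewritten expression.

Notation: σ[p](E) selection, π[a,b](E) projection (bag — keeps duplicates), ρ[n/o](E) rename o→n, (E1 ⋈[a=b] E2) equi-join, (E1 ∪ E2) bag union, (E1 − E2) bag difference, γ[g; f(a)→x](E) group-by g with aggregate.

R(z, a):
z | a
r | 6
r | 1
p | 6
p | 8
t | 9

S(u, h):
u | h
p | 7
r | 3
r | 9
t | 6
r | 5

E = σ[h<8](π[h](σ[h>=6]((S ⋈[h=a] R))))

σ filters on h, owned by the left side.
E' = σ[h<8](π[h]((σ[h>=6](S) ⋈[h=a] R)))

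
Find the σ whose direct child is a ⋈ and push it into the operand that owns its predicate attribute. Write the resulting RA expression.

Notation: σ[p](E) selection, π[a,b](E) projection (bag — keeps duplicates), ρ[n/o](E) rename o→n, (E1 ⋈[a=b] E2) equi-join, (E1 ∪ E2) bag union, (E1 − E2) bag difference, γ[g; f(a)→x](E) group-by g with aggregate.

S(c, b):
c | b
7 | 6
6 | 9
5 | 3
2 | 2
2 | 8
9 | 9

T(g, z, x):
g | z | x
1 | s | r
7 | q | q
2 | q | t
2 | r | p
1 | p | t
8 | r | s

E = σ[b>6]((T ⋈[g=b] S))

σ filters on b, owned by the right side.
E' = (T ⋈[g=b] σ[b>6](S))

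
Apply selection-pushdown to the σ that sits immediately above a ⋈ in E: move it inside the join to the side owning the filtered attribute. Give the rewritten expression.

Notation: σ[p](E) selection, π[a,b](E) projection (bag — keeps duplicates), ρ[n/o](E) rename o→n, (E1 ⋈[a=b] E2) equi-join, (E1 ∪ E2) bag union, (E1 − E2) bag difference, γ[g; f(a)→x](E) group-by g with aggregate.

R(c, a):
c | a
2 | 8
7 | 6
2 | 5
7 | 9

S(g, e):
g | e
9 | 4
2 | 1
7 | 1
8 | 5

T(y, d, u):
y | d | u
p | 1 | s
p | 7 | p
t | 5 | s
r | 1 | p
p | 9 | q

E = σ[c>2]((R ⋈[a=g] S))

σ filters on c, owned by the left side.
E' = (σ[c>2](R) ⋈[a=g] S)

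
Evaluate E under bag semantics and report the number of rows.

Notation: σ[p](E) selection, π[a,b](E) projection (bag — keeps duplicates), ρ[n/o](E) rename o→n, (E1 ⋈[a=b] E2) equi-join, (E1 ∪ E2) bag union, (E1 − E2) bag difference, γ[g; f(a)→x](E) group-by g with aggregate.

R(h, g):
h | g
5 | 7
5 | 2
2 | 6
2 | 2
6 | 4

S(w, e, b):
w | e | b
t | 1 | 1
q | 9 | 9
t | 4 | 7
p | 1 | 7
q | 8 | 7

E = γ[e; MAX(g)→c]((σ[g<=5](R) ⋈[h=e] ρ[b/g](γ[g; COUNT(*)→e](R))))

Row counts bottom-up:
  R → 5
  σ[g<=5](R) → 3
  R → 5
  γ[g; COUNT(*)→e](R) → 4
  ρ[b/g](γ[g; COUNT(*)→e](R)) → 4
  (σ[g<=5](R) ⋈[h=e] ρ[b/g](γ[g; COUNT(*)→e](R))) → 1
  γ[e; MAX(g)→c]((σ[g<=5](R) ⋈[h=e] ρ[b/g](γ[g; COUNT(*)→e](R)))) → 1

|E| = 1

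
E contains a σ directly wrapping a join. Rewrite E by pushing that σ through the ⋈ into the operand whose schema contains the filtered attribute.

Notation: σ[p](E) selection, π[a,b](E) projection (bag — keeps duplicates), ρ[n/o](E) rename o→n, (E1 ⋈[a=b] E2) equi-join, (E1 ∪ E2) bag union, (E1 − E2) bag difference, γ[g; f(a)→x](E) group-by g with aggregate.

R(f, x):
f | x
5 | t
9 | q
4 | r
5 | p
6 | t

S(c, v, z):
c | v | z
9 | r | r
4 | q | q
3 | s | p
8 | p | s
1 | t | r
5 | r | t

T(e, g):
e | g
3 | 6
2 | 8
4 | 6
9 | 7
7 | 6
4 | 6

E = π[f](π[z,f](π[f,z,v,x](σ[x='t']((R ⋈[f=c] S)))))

σ filters on x, owned by the left side.
E' = π[f](π[z,f](π[f,z,v,x]((σ[x='t'](R) ⋈[f=c] S))))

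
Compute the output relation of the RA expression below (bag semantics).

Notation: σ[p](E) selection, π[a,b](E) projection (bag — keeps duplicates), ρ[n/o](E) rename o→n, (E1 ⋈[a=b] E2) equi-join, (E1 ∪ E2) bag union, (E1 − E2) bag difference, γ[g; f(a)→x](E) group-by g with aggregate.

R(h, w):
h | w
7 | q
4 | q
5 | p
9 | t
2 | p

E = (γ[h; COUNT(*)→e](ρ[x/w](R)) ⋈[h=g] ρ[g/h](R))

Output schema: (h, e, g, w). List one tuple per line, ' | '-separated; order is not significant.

Subexpression sizes:
  R → 5
  ρ[x/w](R) → 5
  γ[h; COUNT(*)→e](ρ[x/w](R)) → 5
  R → 5
  ρ[g/h](R) → 5
  (γ[h; COUNT(*)→e](ρ[x/w](R)) ⋈[h=g] ρ[g/h](R)) → 5

== RESULT ==
h | e | g | w
2 | 1 | 2 | p
4 | 1 | 4 | q
5 | 1 | 5 | p
7 | 1 | 7 | q
9 | 1 | 9 | t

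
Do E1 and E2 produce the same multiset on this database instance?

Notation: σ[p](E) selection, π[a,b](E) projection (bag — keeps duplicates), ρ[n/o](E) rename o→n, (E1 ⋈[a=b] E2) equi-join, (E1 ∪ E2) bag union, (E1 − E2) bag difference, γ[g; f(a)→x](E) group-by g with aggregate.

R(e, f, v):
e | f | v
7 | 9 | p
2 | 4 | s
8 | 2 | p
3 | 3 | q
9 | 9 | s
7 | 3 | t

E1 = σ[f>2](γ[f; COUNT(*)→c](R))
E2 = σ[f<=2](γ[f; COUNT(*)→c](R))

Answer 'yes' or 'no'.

E1 stepwise |·|:
  R → 6
  γ[f; COUNT(*)→c](R) → 4
  σ[f>2](γ[f; COUNT(*)→c](R)) → 3
E2 stepwise |·|:
  R → 6
  γ[f; COUNT(*)→c](R) → 4
  σ[f<=2](γ[f; COUNT(*)→c](R)) → 1

E1 result:
f | c
3 | 2
4 | 1
9 | 2
E2 result:
f | c
2 | 1
Witness: (3, 2) appears 1× in E1 but 0× in E2.

no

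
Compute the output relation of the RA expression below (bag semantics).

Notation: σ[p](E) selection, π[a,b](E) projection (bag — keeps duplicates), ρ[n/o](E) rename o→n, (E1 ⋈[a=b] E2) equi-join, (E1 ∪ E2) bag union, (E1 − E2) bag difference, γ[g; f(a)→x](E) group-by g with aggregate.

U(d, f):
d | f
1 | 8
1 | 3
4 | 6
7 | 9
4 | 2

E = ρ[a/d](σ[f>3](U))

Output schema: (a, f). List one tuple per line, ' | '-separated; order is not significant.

Row counts bottom-up:
  U → 5
  σ[f>3](U) → 3
  ρ[a/d](σ[f>3](U)) → 3

== RESULT ==
a | f
1 | 8
4 | 6
7 | 9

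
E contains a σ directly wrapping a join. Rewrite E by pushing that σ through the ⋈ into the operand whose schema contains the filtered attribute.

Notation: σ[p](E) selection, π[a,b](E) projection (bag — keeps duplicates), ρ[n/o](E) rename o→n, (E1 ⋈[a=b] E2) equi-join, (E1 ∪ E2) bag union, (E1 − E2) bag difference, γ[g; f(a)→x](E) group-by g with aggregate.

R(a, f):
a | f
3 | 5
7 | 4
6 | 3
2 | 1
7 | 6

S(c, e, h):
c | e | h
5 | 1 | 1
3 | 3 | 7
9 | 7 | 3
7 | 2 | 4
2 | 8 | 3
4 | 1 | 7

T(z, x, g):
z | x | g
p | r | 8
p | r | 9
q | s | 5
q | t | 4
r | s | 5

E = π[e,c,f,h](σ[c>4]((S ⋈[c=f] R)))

σ filters on c, owned by the left side.
E' = π[e,c,f,h]((σ[c>4](S) ⋈[c=f] R))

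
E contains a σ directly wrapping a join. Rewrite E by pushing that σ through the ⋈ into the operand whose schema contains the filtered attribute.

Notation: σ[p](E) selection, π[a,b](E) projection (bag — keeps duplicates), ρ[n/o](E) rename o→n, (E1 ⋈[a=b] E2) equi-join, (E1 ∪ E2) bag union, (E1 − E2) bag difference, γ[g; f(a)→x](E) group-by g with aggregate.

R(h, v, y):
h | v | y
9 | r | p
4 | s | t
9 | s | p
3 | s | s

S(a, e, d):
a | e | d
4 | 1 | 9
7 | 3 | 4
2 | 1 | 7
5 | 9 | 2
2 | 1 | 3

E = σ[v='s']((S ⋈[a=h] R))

σ filters on v, owned by the right side.
E' = (S ⋈[a=h] σ[v='s'](R))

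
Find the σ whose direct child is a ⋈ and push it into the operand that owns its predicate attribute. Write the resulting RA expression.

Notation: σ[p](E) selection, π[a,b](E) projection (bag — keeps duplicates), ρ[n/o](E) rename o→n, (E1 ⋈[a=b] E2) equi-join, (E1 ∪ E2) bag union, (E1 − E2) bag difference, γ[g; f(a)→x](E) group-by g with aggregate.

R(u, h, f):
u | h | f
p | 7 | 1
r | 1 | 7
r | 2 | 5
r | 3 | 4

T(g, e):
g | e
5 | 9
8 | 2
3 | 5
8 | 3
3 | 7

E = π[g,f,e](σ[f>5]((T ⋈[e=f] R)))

σ filters on f, owned by the right side.
E' = π[g,f,e]((T ⋈[e=f] σ[f>5](R)))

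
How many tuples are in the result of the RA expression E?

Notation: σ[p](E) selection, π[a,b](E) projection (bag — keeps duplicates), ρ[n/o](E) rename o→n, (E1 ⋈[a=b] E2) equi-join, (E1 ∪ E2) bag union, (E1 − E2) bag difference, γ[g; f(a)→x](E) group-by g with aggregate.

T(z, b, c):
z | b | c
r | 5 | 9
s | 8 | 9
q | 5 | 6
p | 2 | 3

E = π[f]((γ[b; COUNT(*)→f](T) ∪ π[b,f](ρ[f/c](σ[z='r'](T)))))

Stepwise |·|:
  T → 4
  γ[b; COUNT(*)→f](T) → 3
  T → 4
  σ[z='r'](T) → 1
  ρ[f/c](σ[z='r'](T)) → 1
  π[b,f](ρ[f/c](σ[z='r'](T))) → 1
  (γ[b; COUNT(*)→f](T) ∪ π[b,f](ρ[f/c](σ[z='r'](T)))) → 4
  π[f]((γ[b; COUNT(*)→f](T) ∪ π[b,f](ρ[f/c](σ[z='r'](T))))) → 4

|E| = 4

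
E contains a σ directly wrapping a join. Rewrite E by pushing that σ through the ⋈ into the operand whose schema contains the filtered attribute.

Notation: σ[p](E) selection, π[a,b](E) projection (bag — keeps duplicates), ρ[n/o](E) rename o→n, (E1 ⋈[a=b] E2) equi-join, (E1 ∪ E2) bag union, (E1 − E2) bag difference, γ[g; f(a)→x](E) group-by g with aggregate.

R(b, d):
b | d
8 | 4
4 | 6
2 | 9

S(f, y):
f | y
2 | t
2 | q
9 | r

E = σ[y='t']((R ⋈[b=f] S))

σ filters on y, owned by the right side.
E' = (R ⋈[b=f] σ[y='t'](S))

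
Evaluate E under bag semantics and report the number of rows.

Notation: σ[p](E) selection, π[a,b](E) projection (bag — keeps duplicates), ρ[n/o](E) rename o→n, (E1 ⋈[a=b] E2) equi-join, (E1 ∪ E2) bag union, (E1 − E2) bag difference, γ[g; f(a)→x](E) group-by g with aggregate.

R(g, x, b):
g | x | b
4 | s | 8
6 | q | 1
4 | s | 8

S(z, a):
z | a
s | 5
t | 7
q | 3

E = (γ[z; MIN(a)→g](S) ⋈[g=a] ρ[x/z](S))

Row counts bottom-up:
  S → 3
  γ[z; MIN(a)→g](S) → 3
  S → 3
  ρ[x/z](S) → 3
  (γ[z; MIN(a)→g](S) ⋈[g=a] ρ[x/z](S)) → 3

|E| = 3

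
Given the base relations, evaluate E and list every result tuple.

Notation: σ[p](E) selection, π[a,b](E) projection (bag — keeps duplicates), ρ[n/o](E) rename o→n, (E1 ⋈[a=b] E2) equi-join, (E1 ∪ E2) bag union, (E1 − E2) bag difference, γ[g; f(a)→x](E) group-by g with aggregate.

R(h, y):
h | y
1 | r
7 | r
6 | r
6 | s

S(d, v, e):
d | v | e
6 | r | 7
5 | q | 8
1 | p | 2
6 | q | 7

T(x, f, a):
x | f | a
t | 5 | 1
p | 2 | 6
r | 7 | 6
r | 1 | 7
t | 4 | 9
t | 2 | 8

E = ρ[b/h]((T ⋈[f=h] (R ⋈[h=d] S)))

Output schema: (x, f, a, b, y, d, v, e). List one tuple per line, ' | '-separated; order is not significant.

Per-node cardinality:
  T → 6
  R → 4
  S → 4
  (R ⋈[h=d] S) → 5
  (T ⋈[f=h] (R ⋈[h=d] S)) → 1
  ρ[b/h]((T ⋈[f=h] (R ⋈[h=d] S))) → 1

== RESULT ==
x | f | a | b | y | d | v | e
r | 1 | 7 | 1 | r | 1 | p | 2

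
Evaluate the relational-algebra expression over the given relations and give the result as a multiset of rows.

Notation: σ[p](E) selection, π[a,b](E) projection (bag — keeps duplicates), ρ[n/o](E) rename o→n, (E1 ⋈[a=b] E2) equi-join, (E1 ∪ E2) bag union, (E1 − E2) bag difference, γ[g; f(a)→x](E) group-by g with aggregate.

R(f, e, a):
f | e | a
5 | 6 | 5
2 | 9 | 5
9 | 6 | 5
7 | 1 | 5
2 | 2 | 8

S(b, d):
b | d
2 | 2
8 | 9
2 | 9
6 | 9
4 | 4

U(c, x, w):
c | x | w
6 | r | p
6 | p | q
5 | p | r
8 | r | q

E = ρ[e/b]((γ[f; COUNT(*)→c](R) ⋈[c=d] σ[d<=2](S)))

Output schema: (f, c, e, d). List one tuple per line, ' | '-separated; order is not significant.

Stepwise |·|:
  R → 5
  γ[f; COUNT(*)→c](R) → 4
  S → 5
  σ[d<=2](S) → 1
  (γ[f; COUNT(*)→c](R) ⋈[c=d] σ[d<=2](S)) → 1
  ρ[e/b]((γ[f; COUNT(*)→c](R) ⋈[c=d] σ[d<=2](S))) → 1

== RESULT ==
f | c | e | d
2 | 2 | 2 | 2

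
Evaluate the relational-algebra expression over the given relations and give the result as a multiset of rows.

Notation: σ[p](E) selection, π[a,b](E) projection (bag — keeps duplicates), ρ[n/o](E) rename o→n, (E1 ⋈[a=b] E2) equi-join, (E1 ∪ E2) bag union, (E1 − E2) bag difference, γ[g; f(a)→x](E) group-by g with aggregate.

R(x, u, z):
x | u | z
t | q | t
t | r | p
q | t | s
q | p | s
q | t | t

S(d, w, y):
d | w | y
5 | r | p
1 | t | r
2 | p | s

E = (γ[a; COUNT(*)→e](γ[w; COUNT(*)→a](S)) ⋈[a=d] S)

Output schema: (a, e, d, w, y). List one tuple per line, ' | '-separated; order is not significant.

Per-node cardinality:
  S → 3
  γ[w; COUNT(*)→a](S) → 3
  γ[a; COUNT(*)→e](γ[w; COUNT(*)→a](S)) → 1
  S → 3
  (γ[a; COUNT(*)→e](γ[w; COUNT(*)→a](S)) ⋈[a=d] S) → 1

== RESULT ==
a | e | d | w | y
1 | 3 | 1 | t | r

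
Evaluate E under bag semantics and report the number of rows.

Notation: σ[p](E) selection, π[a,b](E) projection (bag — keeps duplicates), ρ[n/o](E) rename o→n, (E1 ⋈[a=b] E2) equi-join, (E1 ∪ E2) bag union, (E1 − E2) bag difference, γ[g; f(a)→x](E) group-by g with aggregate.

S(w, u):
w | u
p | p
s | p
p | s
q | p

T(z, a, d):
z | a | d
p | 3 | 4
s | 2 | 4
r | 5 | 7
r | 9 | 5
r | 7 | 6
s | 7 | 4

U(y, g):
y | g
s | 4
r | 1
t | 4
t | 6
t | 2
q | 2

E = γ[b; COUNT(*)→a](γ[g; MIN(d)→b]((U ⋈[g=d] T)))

Per-node cardinality:
  U → 6
  T → 6
  (U ⋈[g=d] T) → 7
  γ[g; MIN(d)→b]((U ⋈[g=d] T)) → 2
  γ[b; COUNT(*)→a](γ[g; MIN(d)→b]((U ⋈[g=d] T))) → 2

|E| = 2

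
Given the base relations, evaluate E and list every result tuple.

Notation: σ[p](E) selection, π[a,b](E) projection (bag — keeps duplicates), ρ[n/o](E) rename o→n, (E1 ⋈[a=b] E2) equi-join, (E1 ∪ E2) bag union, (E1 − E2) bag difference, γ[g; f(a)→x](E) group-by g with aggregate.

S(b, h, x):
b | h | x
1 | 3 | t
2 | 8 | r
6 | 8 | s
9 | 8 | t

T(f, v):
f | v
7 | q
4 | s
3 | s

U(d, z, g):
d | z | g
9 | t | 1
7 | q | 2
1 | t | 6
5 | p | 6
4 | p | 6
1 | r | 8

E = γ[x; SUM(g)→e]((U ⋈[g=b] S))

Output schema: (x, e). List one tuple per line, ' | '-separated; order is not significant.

Stepwise |·|:
  U → 6
  S → 4
  (U ⋈[g=b] S) → 5
  γ[x; SUM(g)→e]((U ⋈[g=b] S)) → 3

== RESULT ==
x | e
r | 2
s | 18
t | 1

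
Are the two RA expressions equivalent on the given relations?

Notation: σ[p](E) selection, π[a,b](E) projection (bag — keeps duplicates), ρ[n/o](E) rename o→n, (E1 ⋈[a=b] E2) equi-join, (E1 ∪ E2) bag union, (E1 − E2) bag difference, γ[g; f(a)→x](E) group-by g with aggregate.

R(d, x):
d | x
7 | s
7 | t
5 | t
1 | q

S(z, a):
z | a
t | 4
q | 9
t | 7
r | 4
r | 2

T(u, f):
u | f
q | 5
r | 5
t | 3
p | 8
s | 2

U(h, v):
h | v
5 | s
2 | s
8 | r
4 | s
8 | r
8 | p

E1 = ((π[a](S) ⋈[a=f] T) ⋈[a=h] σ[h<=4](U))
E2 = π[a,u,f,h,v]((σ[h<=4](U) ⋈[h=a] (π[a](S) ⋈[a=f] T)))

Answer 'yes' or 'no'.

E1 per-node cardinality:
  S → 5
  π[a](S) → 5
  T → 5
  (π[a](S) ⋈[a=f] T) → 1
  U → 6
  σ[h<=4](U) → 2
  ((π[a](S) ⋈[a=f] T) ⋈[a=h] σ[h<=4](U)) → 1
E2 per-node cardinality:
  U → 6
  σ[h<=4](U) → 2
  S → 5
  π[a](S) → 5
  T → 5
  (π[a](S) ⋈[a=f] T) → 1
  (σ[h<=4](U) ⋈[h=a] (π[a](S) ⋈[a=f] T)) → 1
  π[a,u,f,h,v]((σ[h<=4](U) ⋈[h=a] (π[a](S) ⋈[a=f] T))) → 1

E1 and E2 produce the same multiset:
a | u | f | h | v
2 | s | 2 | 2 | s

yes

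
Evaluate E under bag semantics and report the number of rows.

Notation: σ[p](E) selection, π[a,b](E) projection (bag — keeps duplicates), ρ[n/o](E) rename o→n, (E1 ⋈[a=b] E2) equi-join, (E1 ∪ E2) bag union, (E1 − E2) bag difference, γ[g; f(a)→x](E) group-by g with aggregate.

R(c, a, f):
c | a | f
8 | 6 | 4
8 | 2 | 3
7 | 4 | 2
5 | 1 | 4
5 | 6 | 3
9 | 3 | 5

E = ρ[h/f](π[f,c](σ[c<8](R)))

Per-node cardinality:
  R → 6
  σ[c<8](R) → 3
  π[f,c](σ[c<8](R)) → 3
  ρ[h/f](π[f,c](σ[c<8](R))) → 3

|E| = 3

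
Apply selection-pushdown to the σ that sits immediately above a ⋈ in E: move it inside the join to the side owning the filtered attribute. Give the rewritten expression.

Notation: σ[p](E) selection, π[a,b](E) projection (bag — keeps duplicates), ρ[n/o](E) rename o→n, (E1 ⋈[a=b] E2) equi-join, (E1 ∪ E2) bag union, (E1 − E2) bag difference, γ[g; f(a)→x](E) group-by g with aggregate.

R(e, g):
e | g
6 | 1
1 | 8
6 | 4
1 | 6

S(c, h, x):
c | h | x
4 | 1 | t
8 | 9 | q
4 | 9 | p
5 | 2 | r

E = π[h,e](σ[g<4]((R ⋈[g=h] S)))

σ filters on g, owned by the left side.
E' = π[h,e]((σ[g<4](R) ⋈[g=h] S))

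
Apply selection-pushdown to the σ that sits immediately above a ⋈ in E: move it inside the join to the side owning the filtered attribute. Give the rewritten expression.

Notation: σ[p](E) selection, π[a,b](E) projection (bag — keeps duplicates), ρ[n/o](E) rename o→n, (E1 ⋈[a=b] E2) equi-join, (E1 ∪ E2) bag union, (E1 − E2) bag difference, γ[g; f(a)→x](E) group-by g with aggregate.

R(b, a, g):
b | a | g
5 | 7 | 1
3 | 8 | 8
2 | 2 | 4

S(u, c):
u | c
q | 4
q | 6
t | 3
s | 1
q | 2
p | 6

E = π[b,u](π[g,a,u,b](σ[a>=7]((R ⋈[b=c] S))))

σ filters on a, owned by the left side.
E' = π[b,u](π[g,a,u,b]((σ[a>=7](R) ⋈[b=c] S)))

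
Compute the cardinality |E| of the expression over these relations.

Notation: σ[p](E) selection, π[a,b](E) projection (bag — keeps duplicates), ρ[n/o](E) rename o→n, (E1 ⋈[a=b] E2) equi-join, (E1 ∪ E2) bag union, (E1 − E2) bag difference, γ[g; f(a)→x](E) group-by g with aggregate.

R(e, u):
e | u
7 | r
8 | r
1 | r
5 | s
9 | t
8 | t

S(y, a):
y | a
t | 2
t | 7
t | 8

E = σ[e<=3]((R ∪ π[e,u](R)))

Row counts bottom-up:
  R → 6
  R → 6
  π[e,u](R) → 6
  (R ∪ π[e,u](R)) → 12
  σ[e<=3]((R ∪ π[e,u](R))) → 2

|E| = 2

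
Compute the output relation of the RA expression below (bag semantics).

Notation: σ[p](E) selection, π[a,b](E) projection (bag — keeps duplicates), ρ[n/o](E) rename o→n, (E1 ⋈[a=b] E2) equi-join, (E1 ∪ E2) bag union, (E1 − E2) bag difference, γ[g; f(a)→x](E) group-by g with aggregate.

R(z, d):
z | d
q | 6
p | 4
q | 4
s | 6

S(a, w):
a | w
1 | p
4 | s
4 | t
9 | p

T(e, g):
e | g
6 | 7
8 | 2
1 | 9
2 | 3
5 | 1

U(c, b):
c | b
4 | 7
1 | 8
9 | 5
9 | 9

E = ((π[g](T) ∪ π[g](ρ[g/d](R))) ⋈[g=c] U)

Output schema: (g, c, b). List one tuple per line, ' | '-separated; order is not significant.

Per-node cardinality:
  T → 5
  π[g](T) → 5
  R → 4
  ρ[g/d](R) → 4
  π[g](ρ[g/d](R)) → 4
  (π[g](T) ∪ π[g](ρ[g/d](R))) → 9
  U → 4
  ((π[g](T) ∪ π[g](ρ[g/d](R))) ⋈[g=c] U) → 5

== RESULT ==
g | c | b
1 | 1 | 8
4 | 4 | 7
4 | 4 | 7
9 | 9 | 5
9 | 9 | 9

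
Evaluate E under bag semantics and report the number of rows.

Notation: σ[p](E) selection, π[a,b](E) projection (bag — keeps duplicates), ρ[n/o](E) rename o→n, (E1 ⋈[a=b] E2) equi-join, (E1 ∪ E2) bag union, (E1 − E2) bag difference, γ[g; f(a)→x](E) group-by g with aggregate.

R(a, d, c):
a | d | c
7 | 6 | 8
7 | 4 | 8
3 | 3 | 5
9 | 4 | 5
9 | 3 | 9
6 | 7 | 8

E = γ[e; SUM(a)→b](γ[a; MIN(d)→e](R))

Subexpression sizes:
  R → 6
  γ[a; MIN(d)→e](R) → 4
  γ[e; SUM(a)→b](γ[a; MIN(d)→e](R)) → 3

|E| = 3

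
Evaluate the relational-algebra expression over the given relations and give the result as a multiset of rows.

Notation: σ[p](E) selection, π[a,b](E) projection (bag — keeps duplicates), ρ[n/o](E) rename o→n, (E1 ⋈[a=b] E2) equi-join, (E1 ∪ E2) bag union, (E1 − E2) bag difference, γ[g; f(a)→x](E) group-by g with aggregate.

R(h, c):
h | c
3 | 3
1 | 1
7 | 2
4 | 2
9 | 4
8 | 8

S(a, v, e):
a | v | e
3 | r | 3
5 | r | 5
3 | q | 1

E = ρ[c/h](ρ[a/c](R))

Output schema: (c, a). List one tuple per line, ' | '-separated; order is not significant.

Row counts bottom-up:
  R → 6
  ρ[a/c](R) → 6
  ρ[c/h](ρ[a/c](R)) → 6

== RESULT ==
c | a
1 | 1
3 | 3
4 | 2
7 | 2
8 | 8
9 | 4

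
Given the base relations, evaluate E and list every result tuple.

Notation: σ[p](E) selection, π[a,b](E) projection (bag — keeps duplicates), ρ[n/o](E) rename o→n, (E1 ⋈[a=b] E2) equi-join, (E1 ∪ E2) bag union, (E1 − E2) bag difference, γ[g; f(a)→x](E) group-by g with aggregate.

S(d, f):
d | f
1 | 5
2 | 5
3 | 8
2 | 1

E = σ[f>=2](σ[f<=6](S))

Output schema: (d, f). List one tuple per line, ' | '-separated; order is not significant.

Subexpression sizes:
  S → 4
  σ[f<=6](S) → 3
  σ[f>=2](σ[f<=6](S)) → 2

== RESULT ==
d | f
1 | 5
2 | 5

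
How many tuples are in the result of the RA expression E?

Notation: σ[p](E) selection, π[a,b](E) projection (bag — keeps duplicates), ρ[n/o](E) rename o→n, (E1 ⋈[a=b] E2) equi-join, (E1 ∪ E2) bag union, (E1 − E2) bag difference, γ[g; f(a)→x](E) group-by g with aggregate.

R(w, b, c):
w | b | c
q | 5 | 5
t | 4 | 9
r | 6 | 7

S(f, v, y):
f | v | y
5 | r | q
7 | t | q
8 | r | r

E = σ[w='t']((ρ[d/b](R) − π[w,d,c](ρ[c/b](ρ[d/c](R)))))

Stepwise |·|:
  R → 3
  ρ[d/b](R) → 3
  R → 3
  ρ[d/c](R) → 3
  ρ[c/b](ρ[d/c](R)) → 3
  π[w,d,c](ρ[c/b](ρ[d/c](R))) → 3
  (ρ[d/b](R) − π[w,d,c](ρ[c/b](ρ[d/c](R)))) → 2
  σ[w='t']((ρ[d/b](R) − π[w,d,c](ρ[c/b](ρ[d/c](R))))) → 1

|E| = 1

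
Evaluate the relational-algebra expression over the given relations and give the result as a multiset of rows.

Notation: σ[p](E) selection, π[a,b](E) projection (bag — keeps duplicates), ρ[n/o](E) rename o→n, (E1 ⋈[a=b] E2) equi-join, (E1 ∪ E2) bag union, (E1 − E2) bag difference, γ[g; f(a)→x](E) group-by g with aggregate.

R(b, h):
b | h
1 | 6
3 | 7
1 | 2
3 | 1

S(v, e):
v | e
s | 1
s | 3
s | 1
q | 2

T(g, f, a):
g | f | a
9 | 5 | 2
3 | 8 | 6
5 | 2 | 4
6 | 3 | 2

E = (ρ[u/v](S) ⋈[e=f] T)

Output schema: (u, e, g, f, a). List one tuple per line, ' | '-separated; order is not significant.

Stepwise |·|:
  S → 4
  ρ[u/v](S) → 4
  T → 4
  (ρ[u/v](S) ⋈[e=f] T) → 2

== RESULT ==
u | e | g | f | a
q | 2 | 5 | 2 | 4
s | 3 | 6 | 3 | 2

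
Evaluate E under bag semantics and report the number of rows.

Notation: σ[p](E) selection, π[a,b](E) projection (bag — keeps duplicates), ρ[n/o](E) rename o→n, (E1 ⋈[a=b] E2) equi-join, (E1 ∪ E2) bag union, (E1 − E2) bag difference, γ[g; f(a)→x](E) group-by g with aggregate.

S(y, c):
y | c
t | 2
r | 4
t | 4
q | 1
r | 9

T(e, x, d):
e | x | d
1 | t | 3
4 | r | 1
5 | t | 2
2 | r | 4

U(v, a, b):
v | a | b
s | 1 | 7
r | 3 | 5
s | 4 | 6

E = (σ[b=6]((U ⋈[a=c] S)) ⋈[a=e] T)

Subexpression sizes:
  U → 3
  S → 5
  (U ⋈[a=c] S) → 3
  σ[b=6]((U ⋈[a=c] S)) → 2
  T → 4
  (σ[b=6]((U ⋈[a=c] S)) ⋈[a=e] T) → 2

|E| = 2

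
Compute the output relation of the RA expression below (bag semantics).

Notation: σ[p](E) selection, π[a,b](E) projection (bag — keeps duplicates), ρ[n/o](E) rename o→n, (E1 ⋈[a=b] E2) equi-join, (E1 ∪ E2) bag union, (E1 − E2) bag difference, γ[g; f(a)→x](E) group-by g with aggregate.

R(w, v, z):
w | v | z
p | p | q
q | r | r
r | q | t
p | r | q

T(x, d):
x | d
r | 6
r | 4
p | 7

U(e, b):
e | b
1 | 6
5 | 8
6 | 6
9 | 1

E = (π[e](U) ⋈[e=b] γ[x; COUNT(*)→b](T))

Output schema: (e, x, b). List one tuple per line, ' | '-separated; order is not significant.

Subexpression sizes:
  U → 4
  π[e](U) → 4
  T → 3
  γ[x; COUNT(*)→b](T) → 2
  (π[e](U) ⋈[e=b] γ[x; COUNT(*)→b](T)) → 1

== RESULT ==
e | x | b
1 | p | 1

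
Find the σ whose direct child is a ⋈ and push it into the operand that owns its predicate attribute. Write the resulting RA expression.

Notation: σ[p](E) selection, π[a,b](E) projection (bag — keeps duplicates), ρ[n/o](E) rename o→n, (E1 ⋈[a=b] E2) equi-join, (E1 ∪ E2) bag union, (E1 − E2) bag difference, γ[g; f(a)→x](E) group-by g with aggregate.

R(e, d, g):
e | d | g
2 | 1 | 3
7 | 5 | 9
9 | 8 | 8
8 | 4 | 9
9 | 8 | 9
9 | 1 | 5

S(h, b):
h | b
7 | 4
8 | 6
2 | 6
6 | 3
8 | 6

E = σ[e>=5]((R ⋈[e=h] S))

σ filters on e, owned by the left side.
E' = (σ[e>=5](R) ⋈[e=h] S)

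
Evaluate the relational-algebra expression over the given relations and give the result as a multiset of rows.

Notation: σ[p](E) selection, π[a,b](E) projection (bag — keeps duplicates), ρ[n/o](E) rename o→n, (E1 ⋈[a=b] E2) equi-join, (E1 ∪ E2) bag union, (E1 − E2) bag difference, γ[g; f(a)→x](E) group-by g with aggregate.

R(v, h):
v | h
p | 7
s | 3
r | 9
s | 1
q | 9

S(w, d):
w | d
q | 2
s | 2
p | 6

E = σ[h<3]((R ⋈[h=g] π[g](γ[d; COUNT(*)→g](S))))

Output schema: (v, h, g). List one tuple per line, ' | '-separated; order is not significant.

Subexpression sizes:
  R → 5
  S → 3
  γ[d; COUNT(*)→g](S) → 2
  π[g](γ[d; COUNT(*)→g](S)) → 2
  (R ⋈[h=g] π[g](γ[d; COUNT(*)→g](S))) → 1
  σ[h<3]((R ⋈[h=g] π[g](γ[d; COUNT(*)→g](S)))) → 1

== RESULT ==
v | h | g
s | 1 | 1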